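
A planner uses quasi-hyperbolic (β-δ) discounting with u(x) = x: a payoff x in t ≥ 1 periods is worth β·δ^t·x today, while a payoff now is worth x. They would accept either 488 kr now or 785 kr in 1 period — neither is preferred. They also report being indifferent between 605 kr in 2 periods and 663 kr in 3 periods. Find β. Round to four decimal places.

β ≈ 0.6813

From the later pair, β·δ^2·605 = β·δ^3·663; dividing through, δ = 605/663 = 0.91252.
Now use the now-vs-future pair: 488 = β·δ·785 gives β = 488/(0.91252·785) ≈ 0.6813.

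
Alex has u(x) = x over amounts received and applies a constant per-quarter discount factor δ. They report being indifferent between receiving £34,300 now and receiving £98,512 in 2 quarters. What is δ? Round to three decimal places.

Indifference means u(34300) = δ^2 · u(98512), so δ^2 = u(34300)/u(98512).
With u(x) = x: δ^2 = 34300/98512 = 0.34818.
So δ = 0.34818^(1/2) ≈ 0.590.

δ ≈ 0.590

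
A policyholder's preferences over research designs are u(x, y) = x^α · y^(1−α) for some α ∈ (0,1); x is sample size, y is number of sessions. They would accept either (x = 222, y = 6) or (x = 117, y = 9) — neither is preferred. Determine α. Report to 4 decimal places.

α ≈ 0.3876

The Cobb–Douglas utilities coincide, so 222^α·6^(1−α) = 117^α·9^(1−α).
Taking logs: α·ln 222 + (1−α)·ln 6 = α·ln 117 + (1−α)·ln 9, i.e. α·0.6405034 = (1−α)·0.4054651.
Thus α·(1.0459685) = 0.4054651, so α = 0.4054651/1.0459685 ≈ 0.3876.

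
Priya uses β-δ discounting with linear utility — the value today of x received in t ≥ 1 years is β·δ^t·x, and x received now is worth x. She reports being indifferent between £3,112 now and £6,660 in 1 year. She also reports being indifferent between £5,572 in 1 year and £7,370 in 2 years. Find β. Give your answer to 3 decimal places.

Both payoffs in the second observation are in the future, so β drops out: δ^1·5572 = δ^2·7370 ⇒ δ = 5572/7370 = 0.75604.
The first indifference: 3112 = β·δ·6660, so β = 3112/(δ·6660) = 3112/(0.75604·6660) ≈ 0.618.

β ≈ 0.618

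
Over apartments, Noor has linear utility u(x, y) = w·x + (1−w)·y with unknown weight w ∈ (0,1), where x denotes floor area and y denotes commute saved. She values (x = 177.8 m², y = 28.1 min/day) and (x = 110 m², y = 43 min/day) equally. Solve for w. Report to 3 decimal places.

u(177.8,28.1) = u(110,43) means w·177.8 + (1−w)·28.1 = w·110 + (1−w)·43.
Collecting terms: w·67.8 = (1−w)·14.9.
So w/(1−w) = 14.9/67.8 = 0.2198, giving w = 14.9/(67.8+14.9) = 0.180.

w = 0.180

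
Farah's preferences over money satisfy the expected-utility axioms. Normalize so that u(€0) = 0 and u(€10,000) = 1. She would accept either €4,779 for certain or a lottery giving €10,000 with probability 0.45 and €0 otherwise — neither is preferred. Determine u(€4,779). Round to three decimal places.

u(€4,779) equals the lottery's expected utility: 0.45·1 + 0.55·0 = 0.45.

0.450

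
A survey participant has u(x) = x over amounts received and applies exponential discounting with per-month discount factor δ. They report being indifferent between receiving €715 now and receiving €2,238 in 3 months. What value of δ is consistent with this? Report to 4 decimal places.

Equating discounted utilities: u(715) = δ^3·u(2238) ⇒ δ^3 = u(715)/u(2238).
With u(x) = x: δ^3 = 715/2238 = 0.31948.
So δ = 0.31948^(1/3) ≈ 0.6836.

δ ≈ 0.6836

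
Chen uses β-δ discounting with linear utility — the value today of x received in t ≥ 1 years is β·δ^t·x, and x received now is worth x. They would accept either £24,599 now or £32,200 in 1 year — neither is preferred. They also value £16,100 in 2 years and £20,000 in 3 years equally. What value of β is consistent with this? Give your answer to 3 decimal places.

β ≈ 0.949

Both payoffs in the second observation are in the future, so β drops out: δ^2·16100 = δ^3·20000 ⇒ δ = 16100/20000 = 0.80500.
Now use the now-vs-future pair: 24599 = β·δ·32200 gives β = 24599/(0.80500·32200) ≈ 0.949.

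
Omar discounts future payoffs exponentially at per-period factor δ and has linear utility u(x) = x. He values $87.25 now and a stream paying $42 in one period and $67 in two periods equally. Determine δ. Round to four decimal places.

Equating present values: 87.25 = 42δ + 67δ².
Rearranged: 67δ² + 42δ − 87.25 = 0.
By the quadratic formula (taking the positive root), δ = (−42 + √25147.00) / 134 ≈ 0.8700.

δ ≈ 0.8700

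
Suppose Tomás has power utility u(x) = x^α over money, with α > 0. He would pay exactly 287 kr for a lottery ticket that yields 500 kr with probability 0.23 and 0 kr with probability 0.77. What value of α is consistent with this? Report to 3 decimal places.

α ≈ 2.647

EU(lottery) = 0.23·500^α + 0.77·0 = 0.23·500^α.
Indifference: 287^α = 0.23·500^α, so (287/500)^α = 0.23.
α = ln(0.23) / ln(287/500) = -1.469676/-0.555126 ≈ 2.647.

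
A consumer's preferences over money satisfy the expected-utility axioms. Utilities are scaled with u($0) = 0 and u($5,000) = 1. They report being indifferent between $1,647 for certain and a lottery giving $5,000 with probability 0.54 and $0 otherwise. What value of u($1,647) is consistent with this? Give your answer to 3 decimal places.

0.540

The indifference gives u($1,647) = 0.54·u($5,000) + 0.46·u($0) = 0.54·1 + 0.46·0 = 0.54.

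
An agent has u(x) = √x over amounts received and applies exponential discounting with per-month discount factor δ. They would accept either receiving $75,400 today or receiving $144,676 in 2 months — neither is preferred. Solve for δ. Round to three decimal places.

δ ≈ 0.850

Indifference means u(75400) = δ^2 · u(144676), so δ^2 = u(75400)/u(144676).
With u(x) = √x: δ^2 = √75400/√144676 = √(75400/144676) = 0.72192.
Hence δ = (0.72192)^(1/2) = 0.84966.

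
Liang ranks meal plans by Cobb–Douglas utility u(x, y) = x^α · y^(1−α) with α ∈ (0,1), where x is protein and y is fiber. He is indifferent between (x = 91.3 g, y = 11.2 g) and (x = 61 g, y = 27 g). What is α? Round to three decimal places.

The Cobb–Douglas utilities coincide, so 91.3^α·11.2^(1−α) = 61^α·27^(1−α).
Rearrange to (91.3/61)^α = (27/11.2)^(1−α) and take logs: α·0.403277 = (1−α)·0.879923.
So α/(1−α) = (0.879923)/(0.403277) = 2.181932, and α = 2.181932/3.181932 ≈ 0.686.

α ≈ 0.686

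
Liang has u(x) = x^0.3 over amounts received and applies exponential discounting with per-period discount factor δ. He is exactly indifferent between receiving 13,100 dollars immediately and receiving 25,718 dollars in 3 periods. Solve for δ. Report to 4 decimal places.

Indifference means u(13100) = δ^3 · u(25718), so δ^3 = u(13100)/u(25718).
Since u(x) = x^0.3, δ^3 = (13100/25718)^0.3 = 0.50937^0.3 = 0.81679.
So δ = 0.81679^(1/3) ≈ 0.9348.

δ ≈ 0.9348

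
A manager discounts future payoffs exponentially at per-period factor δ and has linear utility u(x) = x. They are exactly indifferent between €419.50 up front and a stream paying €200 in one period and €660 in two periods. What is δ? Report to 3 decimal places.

Present value of the stream is 200·δ + 660·δ². Indifference gives 200δ + 660δ² = 419.50.
Rearranged: 660δ² + 200δ − 419.50 = 0.
δ = (−200 + √(200² + 4·660·419.50)) / (2·660) = (−200 + √1147480.00) / 1320 ≈ 0.660.

δ ≈ 0.660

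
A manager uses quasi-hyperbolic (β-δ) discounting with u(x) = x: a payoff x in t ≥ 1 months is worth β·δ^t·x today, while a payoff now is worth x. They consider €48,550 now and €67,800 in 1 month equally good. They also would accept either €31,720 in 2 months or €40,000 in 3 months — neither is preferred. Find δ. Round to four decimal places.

δ ≈ 0.7930

From the later pair, β·δ^2·31720 = β·δ^3·40000; dividing through, δ = 31720/40000 = 0.79300.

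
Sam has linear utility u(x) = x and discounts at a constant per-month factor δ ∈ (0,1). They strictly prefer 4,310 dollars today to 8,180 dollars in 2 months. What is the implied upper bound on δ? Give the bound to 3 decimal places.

Comparing present values: 4310 > δ^2·8180.
So δ^2 < 4310/8180 = 0.52689; taking the square root of both positive sides preserves the inequality.
δ < 0.52689^(1/2) = 0.726.

δ < 0.726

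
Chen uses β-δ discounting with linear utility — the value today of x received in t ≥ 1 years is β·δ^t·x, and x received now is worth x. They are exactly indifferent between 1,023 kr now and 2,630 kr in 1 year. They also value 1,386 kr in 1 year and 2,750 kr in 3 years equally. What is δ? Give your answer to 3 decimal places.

δ ≈ 0.710

Both payoffs in the second observation are in the future, so β drops out: δ^1·1386 = δ^3·2750 ⇒ δ^2 = 1386/2750 = 0.50400, so δ = 0.70993.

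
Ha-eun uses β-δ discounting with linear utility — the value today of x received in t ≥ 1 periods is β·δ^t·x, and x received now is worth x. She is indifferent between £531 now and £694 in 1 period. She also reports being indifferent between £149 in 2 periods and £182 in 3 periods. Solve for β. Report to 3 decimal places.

From the later pair, β·δ^2·149 = β·δ^3·182; dividing through, δ = 149/182 = 0.81868.
The first indifference: 531 = β·δ·694, so β = 531/(δ·694) = 531/(0.81868·694) ≈ 0.935.

β ≈ 0.935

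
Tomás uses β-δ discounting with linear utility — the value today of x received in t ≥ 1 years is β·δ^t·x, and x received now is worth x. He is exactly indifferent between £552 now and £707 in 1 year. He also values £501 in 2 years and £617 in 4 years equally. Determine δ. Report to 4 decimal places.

Both payoffs in the second observation are in the future, so β drops out: δ^2·501 = δ^4·617 ⇒ δ^2 = 501/617 = 0.81199, so δ = 0.90111.

δ ≈ 0.9011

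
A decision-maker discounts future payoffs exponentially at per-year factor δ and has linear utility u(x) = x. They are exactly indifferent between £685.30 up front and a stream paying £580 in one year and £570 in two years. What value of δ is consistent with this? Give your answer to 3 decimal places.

The stream is worth 580δ + 570δ² today, so 580δ + 570δ² = 685.30.
Rearranged: 570δ² + 580δ − 685.30 = 0.
δ = (−580 + √(580² + 4·570·685.30)) / (2·570) = (−580 + √1898884.00) / 1140 ≈ 0.700.

δ ≈ 0.700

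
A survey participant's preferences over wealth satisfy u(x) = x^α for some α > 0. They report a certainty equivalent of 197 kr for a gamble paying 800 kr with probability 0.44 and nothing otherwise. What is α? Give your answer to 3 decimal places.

α ≈ 0.586

The lottery's expected utility is 0.44·u(800) + 0.56·u(0) = 0.44·800^α (since u(0) = 0 for α > 0).
Equating: 197^α = 0.44·800^α, i.e. 0.2462^α = 0.44.
Taking logs: α·ln(197/800) = ln(0.44), so α = -0.820981 / -1.401408 ≈ 0.586.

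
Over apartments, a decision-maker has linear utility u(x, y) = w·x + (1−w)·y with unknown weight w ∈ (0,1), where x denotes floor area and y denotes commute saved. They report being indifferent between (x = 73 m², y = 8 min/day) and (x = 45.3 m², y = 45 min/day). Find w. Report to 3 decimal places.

Indifference: w·73 + (1−w)·8 = w·45.3 + (1−w)·45.
w·(73−45.3) = (1−w)·(45−8), i.e. w·27.7 = (1−w)·37.
So w/(1−w) = 37/27.7 = 1.3357, giving w = 37/(27.7+37) = 0.572.

w = 0.572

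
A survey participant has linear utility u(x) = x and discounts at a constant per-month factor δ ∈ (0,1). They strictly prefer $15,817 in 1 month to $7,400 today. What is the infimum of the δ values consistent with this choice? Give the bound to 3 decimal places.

δ > 0.468

Under u(x) = x this choice says 7400 < δ·15817.
So δ > 7400/15817 = 0.46785.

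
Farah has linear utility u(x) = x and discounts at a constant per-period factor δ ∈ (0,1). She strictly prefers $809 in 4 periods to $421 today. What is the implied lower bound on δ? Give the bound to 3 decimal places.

δ > 0.849

Under u(x) = x this choice says 421 < δ^4·809.
Dividing by 809: δ^4 > 0.52040. Both sides are positive, so the 4th root keeps the direction.
δ > 0.52040^(1/4) = 0.849.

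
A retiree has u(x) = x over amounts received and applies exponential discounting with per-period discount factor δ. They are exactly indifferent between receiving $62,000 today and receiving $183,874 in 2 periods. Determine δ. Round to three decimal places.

δ ≈ 0.581

Equating discounted utilities: u(62000) = δ^2·u(183874) ⇒ δ^2 = u(62000)/u(183874).
With u(x) = x: δ^2 = 62000/183874 = 0.33719.
So δ = 0.33719^(1/2) ≈ 0.581.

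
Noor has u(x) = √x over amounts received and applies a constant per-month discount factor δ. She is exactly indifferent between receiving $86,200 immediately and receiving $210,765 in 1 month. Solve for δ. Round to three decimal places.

δ ≈ 0.640

Equating discounted utilities: u(86200) = δ·u(210765) ⇒ δ = u(86200)/u(210765).
Since u(x) = √x, δ = √(86200/210765) = 0.63952.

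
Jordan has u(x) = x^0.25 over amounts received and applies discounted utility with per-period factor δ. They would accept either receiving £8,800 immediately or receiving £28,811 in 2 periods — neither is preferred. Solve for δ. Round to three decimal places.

Equating discounted utilities: u(8800) = δ^2·u(28811) ⇒ δ^2 = u(8800)/u(28811).
Since u(x) = x^0.25, δ^2 = (8800/28811)^0.25 = 0.30544^0.25 = 0.74341.
Taking the square root: δ = 0.74341^(1/2) ≈ 0.862.

δ ≈ 0.862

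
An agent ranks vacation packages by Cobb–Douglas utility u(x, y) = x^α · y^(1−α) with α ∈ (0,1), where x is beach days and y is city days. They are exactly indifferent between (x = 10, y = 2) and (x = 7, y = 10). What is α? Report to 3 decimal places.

Set the two utilities equal: 10^α·2^(1−α) = 7^α·10^(1−α).
Rearrange to (10/7)^α = (10/2)^(1−α) and take logs: α·0.356675 = (1−α)·1.609438.
Thus α·(1.966113) = 1.609438, so α = 1.609438/1.966113 ≈ 0.819.

α ≈ 0.819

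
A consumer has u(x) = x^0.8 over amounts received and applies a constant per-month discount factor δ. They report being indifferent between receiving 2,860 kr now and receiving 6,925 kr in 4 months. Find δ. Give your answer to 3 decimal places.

δ ≈ 0.838

The payoff in 4 months is discounted by δ^4, so u(2860) = δ^4·u(6925) and δ^4 = u(2860)/u(6925).
With u(x) = x^0.8: δ^4 = 2860^0.8/6925^0.8 = (2860/6925)^0.8 = 0.49290.
Taking the 4th root: δ = 0.49290^(1/4) ≈ 0.838.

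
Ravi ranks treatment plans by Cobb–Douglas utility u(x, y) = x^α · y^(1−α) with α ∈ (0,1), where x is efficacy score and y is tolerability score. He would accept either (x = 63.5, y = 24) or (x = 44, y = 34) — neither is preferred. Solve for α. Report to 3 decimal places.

The Cobb–Douglas utilities coincide, so 63.5^α·24^(1−α) = 44^α·34^(1−α).
Taking logs: α·ln 63.5 + (1−α)·ln 24 = α·ln 44 + (1−α)·ln 34, i.e. α·0.366850 = (1−α)·0.348307.
With A = 0.366850 and B = 0.348307: α·A = (1−α)·B, so α = B/(A+B) = 0.348307/0.715157 ≈ 0.487.

α ≈ 0.487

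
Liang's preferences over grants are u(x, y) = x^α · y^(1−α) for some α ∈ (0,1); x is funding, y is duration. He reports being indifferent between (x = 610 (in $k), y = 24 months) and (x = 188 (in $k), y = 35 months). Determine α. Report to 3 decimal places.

The Cobb–Douglas utilities coincide, so 610^α·24^(1−α) = 188^α·35^(1−α).
Rearrange to (610/188)^α = (35/24)^(1−α) and take logs: α·1.177017 = (1−α)·0.377294.
So α/(1−α) = (0.377294)/(1.177017) = 0.320551, and α = 0.320551/1.320551 ≈ 0.243.

α ≈ 0.243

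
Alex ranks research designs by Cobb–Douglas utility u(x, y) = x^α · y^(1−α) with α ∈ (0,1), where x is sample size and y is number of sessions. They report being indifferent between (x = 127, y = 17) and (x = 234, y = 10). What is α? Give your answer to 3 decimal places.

Indifference: 127^α · 17^(1−α) = 234^α · 10^(1−α).
Taking logs: α·ln 127 + (1−α)·ln 17 = α·ln 234 + (1−α)·ln 10, i.e. α·-0.611134 = (1−α)·-0.530628.
With A = -0.611134 and B = -0.530628: α·A = (1−α)·B, so α = B/(A+B) = -0.530628/-1.141762 ≈ 0.465.

α ≈ 0.465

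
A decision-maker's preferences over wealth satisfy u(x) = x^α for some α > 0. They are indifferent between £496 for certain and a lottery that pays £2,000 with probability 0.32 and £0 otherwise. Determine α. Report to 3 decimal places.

α ≈ 0.817

Since u(0) = 0, the lottery's EU is 0.32·2000^α.
Setting u(496) equal to that: 496^α = 0.32·2000^α ⇒ (496/2000)^α = 0.32.
α = ln(0.32) / ln(496/2000) = -1.139434/-1.394327 ≈ 0.817.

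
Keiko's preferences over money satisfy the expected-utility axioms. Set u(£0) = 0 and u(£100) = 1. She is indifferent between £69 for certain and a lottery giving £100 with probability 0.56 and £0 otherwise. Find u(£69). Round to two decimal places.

0.56

u(£69) equals the lottery's expected utility: 0.56·1 + 0.44·0 = 0.56.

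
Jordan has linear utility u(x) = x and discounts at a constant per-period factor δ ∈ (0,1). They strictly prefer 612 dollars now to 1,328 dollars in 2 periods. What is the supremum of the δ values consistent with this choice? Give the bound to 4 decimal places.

The preference means 612 > δ^2·1328.
Hence δ^2 < 612/1328 = 0.46084, and x ↦ x^(1/2) is increasing on (0,∞).
δ < (612/1328)^(1/2) ≈ 0.6789.

δ < 0.6789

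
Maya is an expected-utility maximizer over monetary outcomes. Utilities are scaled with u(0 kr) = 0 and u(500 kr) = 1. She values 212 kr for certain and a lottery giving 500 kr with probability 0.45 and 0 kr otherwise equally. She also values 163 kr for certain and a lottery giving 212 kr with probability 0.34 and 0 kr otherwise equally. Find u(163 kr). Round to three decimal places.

0.153

The first gamble pins u(212 kr): it must equal 0.45·1 + 0.55·0 = 0.45.
The second indifference gives u(163 kr) = 0.34·u(212 kr) + 0.66·u(0 kr) = 0.34·0.45 + 0.66·0.00 = 0.1530.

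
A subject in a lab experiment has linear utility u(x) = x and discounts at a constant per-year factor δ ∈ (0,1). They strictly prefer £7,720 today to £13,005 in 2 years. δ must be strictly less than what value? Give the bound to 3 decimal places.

δ < 0.770

The preference means 7720 > δ^2·13005.
Hence δ^2 < 7720/13005 = 0.59362, and x ↦ x^(1/2) is increasing on (0,∞).
δ < 0.59362^(1/2) = 0.770.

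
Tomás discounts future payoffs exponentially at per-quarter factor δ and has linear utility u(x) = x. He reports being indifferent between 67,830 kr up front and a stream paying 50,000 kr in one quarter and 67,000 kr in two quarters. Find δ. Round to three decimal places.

δ ≈ 0.700

The stream is worth 50000δ + 67000δ² today, so 50000δ + 67000δ² = 67830.
So 67000δ² + 50000δ − 67830 = 0.
The positive root is δ = [−50000 + √(50000² + 4·67000·67830)] / (2·67000) = (−50000 + 143800.000)/134000 ≈ 0.700.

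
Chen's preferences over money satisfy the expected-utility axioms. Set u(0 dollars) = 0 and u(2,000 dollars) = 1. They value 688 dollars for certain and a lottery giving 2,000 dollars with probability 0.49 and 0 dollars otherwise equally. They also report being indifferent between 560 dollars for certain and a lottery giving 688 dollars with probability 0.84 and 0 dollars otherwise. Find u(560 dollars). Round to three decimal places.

0.412

First, u(688 dollars) = 0.49·u(2,000 dollars) + 0.51·u(0 dollars) = 0.49.
Chaining: u(560 dollars) = 0.84·0.49 + 0.16·0.00 = 0.4116.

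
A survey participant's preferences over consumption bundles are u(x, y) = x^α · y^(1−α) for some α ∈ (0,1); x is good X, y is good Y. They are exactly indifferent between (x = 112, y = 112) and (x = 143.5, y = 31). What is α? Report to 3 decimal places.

Indifference: 112^α · 112^(1−α) = 143.5^α · 31^(1−α).
Rearrange to (112/143.5)^α = (31/112)^(1−α) and take logs: α·-0.247836 = (1−α)·-1.284512.
So α/(1−α) = (-1.284512)/(-0.247836) = 5.182911, and α = 5.182911/6.182911 ≈ 0.838.

α ≈ 0.838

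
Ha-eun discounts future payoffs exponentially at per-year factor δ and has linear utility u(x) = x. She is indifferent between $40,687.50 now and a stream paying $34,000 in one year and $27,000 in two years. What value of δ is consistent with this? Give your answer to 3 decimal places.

δ ≈ 0.750

Present value of the stream is 34000·δ + 27000·δ². Indifference gives 34000δ + 27000δ² = 40687.50.
So 27000δ² + 34000δ − 40687.50 = 0.
δ = (−34000 + √(34000² + 4·27000·40687.50)) / (2·27000) = (−34000 + √5550250000.00) / 54000 ≈ 0.750.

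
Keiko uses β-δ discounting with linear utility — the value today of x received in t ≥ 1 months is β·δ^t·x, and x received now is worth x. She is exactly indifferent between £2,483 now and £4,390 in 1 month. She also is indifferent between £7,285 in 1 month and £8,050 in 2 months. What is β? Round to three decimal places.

Both payoffs in the second observation are in the future, so β drops out: δ^1·7285 = δ^2·8050 ⇒ δ = 7285/8050 = 0.90497.
Now use the now-vs-future pair: 2483 = β·δ·4390 gives β = 2483/(0.90497·4390) ≈ 0.625.

β ≈ 0.625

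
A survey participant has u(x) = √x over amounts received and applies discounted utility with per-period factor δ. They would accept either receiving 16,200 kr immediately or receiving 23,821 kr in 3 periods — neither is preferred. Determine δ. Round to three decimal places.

δ ≈ 0.938

The payoff in 3 periods is discounted by δ^3, so u(16200) = δ^3·u(23821) and δ^3 = u(16200)/u(23821).
With u(x) = √x: δ^3 = √16200/√23821 = √(16200/23821) = 0.82466.
So δ = 0.82466^(1/3) ≈ 0.938.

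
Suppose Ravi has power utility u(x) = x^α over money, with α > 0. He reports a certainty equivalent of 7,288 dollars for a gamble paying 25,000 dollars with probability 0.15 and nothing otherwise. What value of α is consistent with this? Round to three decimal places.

Since u(0) = 0, the lottery's EU is 0.15·25000^α.
Setting u(7288) equal to that: 7288^α = 0.15·25000^α ⇒ (7288/25000)^α = 0.15.
Taking logs: α·ln(7288/25000) = ln(0.15), so α = -1.897120 / -1.232647 ≈ 1.539.

α ≈ 1.539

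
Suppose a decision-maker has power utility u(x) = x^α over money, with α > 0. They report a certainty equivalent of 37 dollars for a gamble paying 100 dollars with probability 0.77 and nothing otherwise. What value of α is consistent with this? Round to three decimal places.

α ≈ 0.263

Since u(0) = 0, the lottery's EU is 0.77·100^α.
Indifference: 37^α = 0.77·100^α, so (37/100)^α = 0.77.
Take logs: α = ln 0.77 / ln(37/100) ≈ 0.26288.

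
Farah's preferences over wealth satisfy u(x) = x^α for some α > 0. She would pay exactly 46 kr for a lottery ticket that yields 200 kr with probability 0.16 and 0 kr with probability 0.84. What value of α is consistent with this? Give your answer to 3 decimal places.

α ≈ 1.247

The lottery's expected utility is 0.16·u(200) + 0.84·u(0) = 0.16·200^α (since u(0) = 0 for α > 0).
Equating: 46^α = 0.16·200^α, i.e. 0.2300^α = 0.16.
α = ln(0.16) / ln(46/200) = -1.832581/-1.469676 ≈ 1.247.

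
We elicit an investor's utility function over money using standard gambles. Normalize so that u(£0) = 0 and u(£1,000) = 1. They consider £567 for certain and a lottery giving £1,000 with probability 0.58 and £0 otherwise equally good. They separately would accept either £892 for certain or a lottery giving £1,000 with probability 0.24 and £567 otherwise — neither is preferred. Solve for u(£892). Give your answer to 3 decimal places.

The first gamble pins u(£567): it must equal 0.58·1 + 0.42·0 = 0.58.
The second indifference gives u(£892) = 0.24·u(£1,000) + 0.76·u(£567) = 0.24·1.00 + 0.76·0.58 = 0.6808.

0.681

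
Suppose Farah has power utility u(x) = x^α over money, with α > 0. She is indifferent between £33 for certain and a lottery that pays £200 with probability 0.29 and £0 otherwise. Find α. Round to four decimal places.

α ≈ 0.6870

Since u(0) = 0, the lottery's EU is 0.29·200^α.
Setting u(33) equal to that: 33^α = 0.29·200^α ⇒ (33/200)^α = 0.29.
Taking logs: α·ln(33/200) = ln(0.29), so α = -1.2378744 / -1.8018098 ≈ 0.6870.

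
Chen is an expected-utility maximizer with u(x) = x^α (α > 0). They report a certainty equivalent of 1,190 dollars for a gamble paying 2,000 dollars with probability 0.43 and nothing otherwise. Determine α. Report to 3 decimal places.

α ≈ 1.626

The lottery's expected utility is 0.43·u(2000) + 0.57·u(0) = 0.43·2000^α (since u(0) = 0 for α > 0).
Equating: 1190^α = 0.43·2000^α, i.e. 0.5950^α = 0.43.
Taking logs: α·ln(1190/2000) = ln(0.43), so α = -0.843970 / -0.519194 ≈ 1.626.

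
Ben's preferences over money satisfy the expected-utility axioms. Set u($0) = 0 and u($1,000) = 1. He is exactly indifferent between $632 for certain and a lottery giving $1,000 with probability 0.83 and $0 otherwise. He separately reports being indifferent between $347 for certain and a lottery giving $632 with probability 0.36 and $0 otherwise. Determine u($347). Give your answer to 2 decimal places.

The first gamble pins u($632): it must equal 0.83·1 + 0.17·0 = 0.83.
Then u($347) = 0.36·u($632) + 0.64·u($0) = 0.36·0.83 + 0.64·0.00 = 0.2988.

0.30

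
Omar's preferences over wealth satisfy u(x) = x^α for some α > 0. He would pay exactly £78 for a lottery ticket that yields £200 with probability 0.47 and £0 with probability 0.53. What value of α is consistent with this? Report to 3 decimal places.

α ≈ 0.802

The lottery's expected utility is 0.47·u(200) + 0.53·u(0) = 0.47·200^α (since u(0) = 0 for α > 0).
Equating: 78^α = 0.47·200^α, i.e. 0.3900^α = 0.47.
α = ln(0.47) / ln(78/200) = -0.755023/-0.941609 ≈ 0.802.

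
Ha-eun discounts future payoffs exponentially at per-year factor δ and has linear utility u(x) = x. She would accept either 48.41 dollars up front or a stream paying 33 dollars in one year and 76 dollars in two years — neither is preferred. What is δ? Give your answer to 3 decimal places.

Equating present values: 48.41 = 33δ + 76δ².
Rearranged: 76δ² + 33δ − 48.41 = 0.
By the quadratic formula (taking the positive root), δ = (−33 + √15805.64) / 152 ≈ 0.610.

δ ≈ 0.610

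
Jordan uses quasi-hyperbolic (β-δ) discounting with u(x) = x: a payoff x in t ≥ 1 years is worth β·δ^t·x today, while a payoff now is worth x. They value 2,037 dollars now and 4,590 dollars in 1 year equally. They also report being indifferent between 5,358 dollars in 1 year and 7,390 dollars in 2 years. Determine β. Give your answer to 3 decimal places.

β ≈ 0.612

The second indifference involves only future payoffs, so β cancels: β·δ^1·5358 = β·δ^2·7390, giving δ = 5358/7390 = 0.72503.
Now use the now-vs-future pair: 2037 = β·δ·4590 gives β = 2037/(0.72503·4590) ≈ 0.612.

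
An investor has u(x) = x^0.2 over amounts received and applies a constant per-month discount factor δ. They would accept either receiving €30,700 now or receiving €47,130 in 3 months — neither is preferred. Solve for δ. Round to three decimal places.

δ ≈ 0.972

The payoff in 3 months is discounted by δ^3, so u(30700) = δ^3·u(47130) and δ^3 = u(30700)/u(47130).
With u(x) = x^0.2: δ^3 = 30700^0.2/47130^0.2 = (30700/47130)^0.2 = 0.91784.
Hence δ = (0.91784)^(1/3) = 0.97183.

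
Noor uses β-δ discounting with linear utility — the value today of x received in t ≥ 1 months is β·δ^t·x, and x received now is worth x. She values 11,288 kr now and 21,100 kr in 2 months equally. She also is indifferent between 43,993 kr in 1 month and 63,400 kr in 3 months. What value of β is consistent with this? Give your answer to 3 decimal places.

β ≈ 0.771

From the later pair, β·δ^1·43993 = β·δ^3·63400; dividing through, δ^2 = 43993/63400 = 0.69390, so δ = 0.83300.
Now use the now-vs-future pair: 11288 = β·δ^2·21100 gives β = 11288/(0.69390·21100) ≈ 0.771.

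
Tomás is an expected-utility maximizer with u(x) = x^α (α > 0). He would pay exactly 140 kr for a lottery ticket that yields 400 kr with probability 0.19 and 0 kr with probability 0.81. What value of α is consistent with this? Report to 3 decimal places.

EU(lottery) = 0.19·400^α + 0.81·0 = 0.19·400^α.
Indifference: 140^α = 0.19·400^α, so (140/400)^α = 0.19.
Take logs: α = ln 0.19 / ln(140/400) ≈ 1.58192.

α ≈ 1.582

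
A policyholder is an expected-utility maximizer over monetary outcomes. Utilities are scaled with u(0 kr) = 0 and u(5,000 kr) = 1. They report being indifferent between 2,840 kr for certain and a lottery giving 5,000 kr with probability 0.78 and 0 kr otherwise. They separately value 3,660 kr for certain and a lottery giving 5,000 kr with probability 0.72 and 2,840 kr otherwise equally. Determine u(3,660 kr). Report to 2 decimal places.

0.94

From the first indifference, u(2,840 kr) = 0.78·u(5,000 kr) + 0.22·u(0 kr) = 0.78·1 + 0.22·0 = 0.78.
Chaining: u(3,660 kr) = 0.72·1.00 + 0.28·0.78 = 0.9384.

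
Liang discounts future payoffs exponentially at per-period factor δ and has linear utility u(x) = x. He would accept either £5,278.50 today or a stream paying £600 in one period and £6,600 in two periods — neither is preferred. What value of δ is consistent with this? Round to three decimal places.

δ ≈ 0.850

The stream is worth 600δ + 6600δ² today, so 600δ + 6600δ² = 5278.50.
So 6600δ² + 600δ − 5278.50 = 0.
The positive root is δ = [−600 + √(600² + 4·6600·5278.50)] / (2·6600) = (−600 + 11820.000)/13200 ≈ 0.850.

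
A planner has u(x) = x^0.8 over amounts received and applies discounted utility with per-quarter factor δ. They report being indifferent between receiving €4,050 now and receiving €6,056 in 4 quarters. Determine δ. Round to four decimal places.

δ ≈ 0.9227

The payoff in 4 quarters is discounted by δ^4, so u(4050) = δ^4·u(6056) and δ^4 = u(4050)/u(6056).
Since u(x) = x^0.8, δ^4 = (4050/6056)^0.8 = 0.66876^0.8 = 0.72480.
Hence δ = (0.72480)^(1/4) = 0.922686.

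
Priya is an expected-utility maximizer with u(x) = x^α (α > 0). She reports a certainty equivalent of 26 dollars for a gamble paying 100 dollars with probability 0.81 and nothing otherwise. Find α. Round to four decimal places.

α ≈ 0.1564

EU(lottery) = 0.81·100^α + 0.19·0 = 0.81·100^α.
Indifference: 26^α = 0.81·100^α, so (26/100)^α = 0.81.
α = ln(0.81) / ln(26/100) = -0.2107210/-1.3470736 ≈ 0.1564.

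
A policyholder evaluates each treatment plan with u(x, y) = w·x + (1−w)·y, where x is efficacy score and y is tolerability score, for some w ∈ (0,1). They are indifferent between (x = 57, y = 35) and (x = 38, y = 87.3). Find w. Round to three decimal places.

w = 0.734

u(57,35) = u(38,87.3) means w·57 + (1−w)·35 = w·38 + (1−w)·87.3.
Collecting terms: w·19 = (1−w)·52.3.
Hence w = 52.3/(19+52.3) = 52.3/71.3 = 0.734.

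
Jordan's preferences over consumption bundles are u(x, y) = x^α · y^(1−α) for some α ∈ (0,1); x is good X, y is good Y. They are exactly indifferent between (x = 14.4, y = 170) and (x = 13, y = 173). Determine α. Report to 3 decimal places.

α ≈ 0.146

Indifference: 14.4^α · 170^(1−α) = 13^α · 173^(1−α).
(14.4/13)^α = (173/170)^(1−α); take logs: α·ln(14.4/13) = (1−α)·ln(173/170), i.e. α·0.102279 = (1−α)·0.017493.
Thus α·(0.119772) = 0.017493, so α = 0.017493/0.119772 ≈ 0.146.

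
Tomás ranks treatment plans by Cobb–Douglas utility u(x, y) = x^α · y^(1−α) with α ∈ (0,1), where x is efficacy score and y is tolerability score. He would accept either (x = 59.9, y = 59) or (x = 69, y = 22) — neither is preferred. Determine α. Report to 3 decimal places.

Set the two utilities equal: 59.9^α·59^(1−α) = 69^α·22^(1−α).
Rearrange to (59.9/69)^α = (22/59)^(1−α) and take logs: α·-0.141430 = (1−α)·-0.986495.
Thus α·(-1.127925) = -0.986495, so α = -0.986495/-1.127925 ≈ 0.875.

α ≈ 0.875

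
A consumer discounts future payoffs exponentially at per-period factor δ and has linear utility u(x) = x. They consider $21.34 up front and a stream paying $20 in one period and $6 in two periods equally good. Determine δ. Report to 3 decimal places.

Equating present values: 21.34 = 20δ + 6δ².
So 6δ² + 20δ − 21.34 = 0.
δ = (−20 + √(20² + 4·6·21.34)) / (2·6) = (−20 + √912.16) / 12 ≈ 0.850.

δ ≈ 0.850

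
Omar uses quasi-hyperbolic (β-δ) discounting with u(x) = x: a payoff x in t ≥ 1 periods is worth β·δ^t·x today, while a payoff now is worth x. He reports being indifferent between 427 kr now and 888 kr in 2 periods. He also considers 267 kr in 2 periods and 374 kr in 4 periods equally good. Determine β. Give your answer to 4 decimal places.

From the later pair, β·δ^2·267 = β·δ^4·374; dividing through, δ^2 = 267/374 = 0.71390, so δ = 0.84493.
Substituting δ into 427 = β·δ^2·888: β = 427/(633.947) ≈ 0.6736.

β ≈ 0.6736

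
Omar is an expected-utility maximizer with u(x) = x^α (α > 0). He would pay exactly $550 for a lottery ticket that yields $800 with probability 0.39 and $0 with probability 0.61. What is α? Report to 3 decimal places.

α ≈ 2.513

Since u(0) = 0, the lottery's EU is 0.39·800^α.
Indifference: 550^α = 0.39·800^α, so (550/800)^α = 0.39.
Taking logs: α·ln(550/800) = ln(0.39), so α = -0.941609 / -0.374693 ≈ 2.513.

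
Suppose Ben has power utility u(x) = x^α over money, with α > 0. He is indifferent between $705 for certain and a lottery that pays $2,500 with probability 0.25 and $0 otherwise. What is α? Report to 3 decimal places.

α ≈ 1.095

EU(lottery) = 0.25·2500^α + 0.75·0 = 0.25·2500^α.
Setting u(705) equal to that: 705^α = 0.25·2500^α ⇒ (705/2500)^α = 0.25.
Taking logs: α·ln(705/2500) = ln(0.25), so α = -1.386294 / -1.265848 ≈ 1.095.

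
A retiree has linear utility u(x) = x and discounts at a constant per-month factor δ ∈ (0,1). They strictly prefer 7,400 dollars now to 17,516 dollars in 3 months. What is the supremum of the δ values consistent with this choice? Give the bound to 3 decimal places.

The preference means 7400 > δ^3·17516.
Hence δ^3 < 7400/17516 = 0.42247, and x ↦ x^(1/3) is increasing on (0,∞).
δ < 0.42247^(1/3) = 0.750.

δ < 0.750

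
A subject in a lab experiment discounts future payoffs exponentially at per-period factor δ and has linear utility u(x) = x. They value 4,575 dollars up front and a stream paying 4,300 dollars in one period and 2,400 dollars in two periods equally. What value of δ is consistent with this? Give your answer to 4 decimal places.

δ ≈ 0.7500

Equating present values: 4575 = 4300δ + 2400δ².
That is, 2400δ² + 4300δ − 4575 = 0, a quadratic in δ.
δ = (−4300 + √(4300² + 4·2400·4575)) / (2·2400) = (−4300 + √62410000.00) / 4800 ≈ 0.7500.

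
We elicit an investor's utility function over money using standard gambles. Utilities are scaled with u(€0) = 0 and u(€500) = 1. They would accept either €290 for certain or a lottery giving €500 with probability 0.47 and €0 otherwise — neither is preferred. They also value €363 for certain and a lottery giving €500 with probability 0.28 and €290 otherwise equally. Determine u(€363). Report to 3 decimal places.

From the first indifference, u(€290) = 0.47·u(€500) + 0.53·u(€0) = 0.47·1 + 0.53·0 = 0.47.
The second indifference gives u(€363) = 0.28·u(€500) + 0.72·u(€290) = 0.28·1.00 + 0.72·0.47 = 0.6184.

0.618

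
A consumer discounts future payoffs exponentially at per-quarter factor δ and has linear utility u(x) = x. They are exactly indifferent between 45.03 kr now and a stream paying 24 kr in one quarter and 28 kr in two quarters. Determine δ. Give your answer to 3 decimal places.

δ ≈ 0.910

The stream is worth 24δ + 28δ² today, so 24δ + 28δ² = 45.03.
That is, 28δ² + 24δ − 45.03 = 0, a quadratic in δ.
The positive root is δ = [−24 + √(24² + 4·28·45.03)] / (2·28) = (−24 + 74.962)/56 ≈ 0.910.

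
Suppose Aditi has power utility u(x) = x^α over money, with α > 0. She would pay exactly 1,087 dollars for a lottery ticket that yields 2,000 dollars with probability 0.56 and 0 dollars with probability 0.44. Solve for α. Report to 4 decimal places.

EU(lottery) = 0.56·2000^α + 0.44·0 = 0.56·2000^α.
Indifference: 1087^α = 0.56·2000^α, so (1087/2000)^α = 0.56.
Take logs: α = ln 0.56 / ln(1087/2000) ≈ 0.950950.

α ≈ 0.9509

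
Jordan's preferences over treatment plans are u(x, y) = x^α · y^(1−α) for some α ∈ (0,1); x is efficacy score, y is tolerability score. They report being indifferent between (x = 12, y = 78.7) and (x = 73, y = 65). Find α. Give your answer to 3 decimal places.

The Cobb–Douglas utilities coincide, so 12^α·78.7^(1−α) = 73^α·65^(1−α).
Rearrange to (12/73)^α = (65/78.7)^(1−α) and take logs: α·-1.805553 = (1−α)·-0.191256.
With A = -1.805553 and B = -0.191256: α·A = (1−α)·B, so α = B/(A+B) = -0.191256/-1.996809 ≈ 0.096.

α ≈ 0.096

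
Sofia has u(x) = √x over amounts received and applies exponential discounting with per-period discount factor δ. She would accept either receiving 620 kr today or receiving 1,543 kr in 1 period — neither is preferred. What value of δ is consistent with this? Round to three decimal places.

δ ≈ 0.634

The payoff in 1 period is discounted by δ, so u(620) = δ·u(1543) and δ = u(620)/u(1543).
Since u(x) = √x, δ = √(620/1543) = 0.63389.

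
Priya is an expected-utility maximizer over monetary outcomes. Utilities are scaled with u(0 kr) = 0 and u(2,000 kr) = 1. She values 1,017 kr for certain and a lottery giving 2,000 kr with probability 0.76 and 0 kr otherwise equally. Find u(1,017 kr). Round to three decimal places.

0.760

u(1,017 kr) equals the lottery's expected utility: 0.76·1 + 0.24·0 = 0.76.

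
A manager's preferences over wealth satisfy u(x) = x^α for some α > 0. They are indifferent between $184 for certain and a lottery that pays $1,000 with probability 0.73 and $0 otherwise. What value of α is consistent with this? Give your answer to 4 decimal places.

EU(lottery) = 0.73·1000^α + 0.27·0 = 0.73·1000^α.
Equating: 184^α = 0.73·1000^α, i.e. 0.1840^α = 0.73.
α = ln(0.73) / ln(184/1000) = -0.3147107/-1.6928195 ≈ 0.1859.

α ≈ 0.1859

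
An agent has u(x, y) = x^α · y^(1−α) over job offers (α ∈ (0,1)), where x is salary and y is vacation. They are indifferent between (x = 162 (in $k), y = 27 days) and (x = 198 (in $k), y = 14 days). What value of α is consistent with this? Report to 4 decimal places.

The Cobb–Douglas utilities coincide, so 162^α·27^(1−α) = 198^α·14^(1−α).
(162/198)^α = (14/27)^(1−α); take logs: α·ln(162/198) = (1−α)·ln(14/27), i.e. α·-0.2006707 = (1−α)·-0.6567795.
With A = -0.2006707 and B = -0.6567795: α·A = (1−α)·B, so α = B/(A+B) = -0.6567795/-0.8574502 ≈ 0.7660.

α ≈ 0.7660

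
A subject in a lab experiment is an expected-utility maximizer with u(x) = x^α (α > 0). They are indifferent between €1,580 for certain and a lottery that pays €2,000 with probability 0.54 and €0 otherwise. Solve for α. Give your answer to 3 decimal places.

EU(lottery) = 0.54·2000^α + 0.46·0 = 0.54·2000^α.
Indifference: 1580^α = 0.54·2000^α, so (1580/2000)^α = 0.54.
Taking logs: α·ln(1580/2000) = ln(0.54), so α = -0.616186 / -0.235722 ≈ 2.614.

α ≈ 2.614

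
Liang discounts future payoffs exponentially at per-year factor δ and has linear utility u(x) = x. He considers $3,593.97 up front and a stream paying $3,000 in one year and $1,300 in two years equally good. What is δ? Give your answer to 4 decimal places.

The stream is worth 3000δ + 1300δ² today, so 3000δ + 1300δ² = 3593.97.
That is, 1300δ² + 3000δ − 3593.97 = 0, a quadratic in δ.
By the quadratic formula (taking the positive root), δ = (−3000 + √27688644.00) / 2600 ≈ 0.8700.

δ ≈ 0.8700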